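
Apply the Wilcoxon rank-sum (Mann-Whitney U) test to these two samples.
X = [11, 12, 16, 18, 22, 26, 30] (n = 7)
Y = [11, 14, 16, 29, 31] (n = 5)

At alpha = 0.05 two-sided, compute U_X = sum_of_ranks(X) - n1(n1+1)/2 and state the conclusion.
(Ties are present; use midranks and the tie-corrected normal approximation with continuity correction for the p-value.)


Step 1: Combine and sort all 12 observations; assign midranks.
sorted (value, group): (11,X), (11,Y), (12,X), (14,Y), (16,X), (16,Y), (18,X), (22,X), (26,X), (29,Y), (30,X), (31,Y)
ranks: 11->1.5, 11->1.5, 12->3, 14->4, 16->5.5, 16->5.5, 18->7, 22->8, 26->9, 29->10, 30->11, 31->12
Step 2: Rank sum for X: R1 = 1.5 + 3 + 5.5 + 7 + 8 + 9 + 11 = 45.
Step 3: U_X = R1 - n1(n1+1)/2 = 45 - 7*8/2 = 45 - 28 = 17.
       U_Y = n1*n2 - U_X = 35 - 17 = 18.
Step 4: Ties are present, so use the tie-corrected normal approximation (with continuity correction) for the p-value.
Step 5: p-value = 1.000000; compare to alpha = 0.05. fail to reject H0.

U_X = 17, p = 1.000000, fail to reject H0 at alpha = 0.05.


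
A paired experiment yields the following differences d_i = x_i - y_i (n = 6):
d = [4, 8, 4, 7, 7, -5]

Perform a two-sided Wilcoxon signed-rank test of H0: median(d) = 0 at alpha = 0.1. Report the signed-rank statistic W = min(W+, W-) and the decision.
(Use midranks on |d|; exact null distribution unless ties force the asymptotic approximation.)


Step 1: Drop any zero differences (none here) and take |d_i|.
|d| = [4, 8, 4, 7, 7, 5]
Step 2: Midrank |d_i| (ties get averaged ranks).
ranks: |4|->1.5, |8|->6, |4|->1.5, |7|->4.5, |7|->4.5, |5|->3
Step 3: Attach original signs; sum ranks with positive sign and with negative sign.
W+ = 1.5 + 6 + 1.5 + 4.5 + 4.5 = 18
W- = 3 = 3
(Check: W+ + W- = 21 should equal n(n+1)/2 = 21.)
Step 4: Test statistic W = min(W+, W-) = 3.
Step 5: Ties in |d|, so use the tie-corrected normal approximation.
        E[W] = n(n+1)/4 = 6*7/4 = 10.5.
        Tie groups: |d|=4 (t=2), |d|=7 (t=2); sum(t^3 - t) = 12.
        Var[W] = n(n+1)(2n+1)/24 - sum(t^3-t)/48 = 546/24 - 12/48 = 22.5.
        z = (W - E[W]) / sqrt(Var[W]) = (3 - 10.5) / 4.7434 = -1.5811.
        Two-sided p = 2*Phi(z) = 0.113846.
Step 6: alpha = 0.1. fail to reject H0.

W+ = 18, W- = 3, W = min = 3, p = 0.113846, fail to reject H0.


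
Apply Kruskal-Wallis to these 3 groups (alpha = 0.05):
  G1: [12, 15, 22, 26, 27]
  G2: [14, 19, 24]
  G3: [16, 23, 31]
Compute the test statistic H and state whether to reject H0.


Step 1: Combine all N = 11 observations and assign midranks.
sorted (value, group, rank): (12,G1,1), (14,G2,2), (15,G1,3), (16,G3,4), (19,G2,5), (22,G1,6), (23,G3,7), (24,G2,8), (26,G1,9), (27,G1,10), (31,G3,11)
Step 2: Sum ranks within each group.
R_1 = 29 (n_1 = 5)
R_2 = 15 (n_2 = 3)
R_3 = 22 (n_3 = 3)
Step 3: H = 12/(N(N+1)) * sum(R_i^2/n_i) - 3(N+1)
     = 12/(11*12) * (29^2/5 + 15^2/3 + 22^2/3) - 3*12
     = 0.090909 * 404.533 - 36
     = 0.775758.
Step 4: No ties, so H is used without correction.
Step 5: Under H0, H ~ chi^2(2); p-value = 0.678495.
Step 6: alpha = 0.05. fail to reject H0.

H = 0.7758, df = 2, p = 0.678495, fail to reject H0.


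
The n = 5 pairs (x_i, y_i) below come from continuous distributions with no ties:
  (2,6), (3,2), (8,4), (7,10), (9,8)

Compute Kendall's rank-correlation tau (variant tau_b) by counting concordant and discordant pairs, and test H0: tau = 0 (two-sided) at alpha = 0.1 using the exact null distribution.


Step 1: Enumerate the 10 unordered pairs (i,j) with i<j and classify each by sign(x_j-x_i) * sign(y_j-y_i).
  (1,2):dx=+1,dy=-4->D; (1,3):dx=+6,dy=-2->D; (1,4):dx=+5,dy=+4->C; (1,5):dx=+7,dy=+2->C
  (2,3):dx=+5,dy=+2->C; (2,4):dx=+4,dy=+8->C; (2,5):dx=+6,dy=+6->C; (3,4):dx=-1,dy=+6->D
  (3,5):dx=+1,dy=+4->C; (4,5):dx=+2,dy=-2->D
Step 2: C = 6, D = 4, total pairs = 10.
Step 3: tau = (C - D)/(n(n-1)/2) = (6 - 4)/10 = 0.200000.
Step 4: Exact two-sided p-value (enumerate n! = 120 permutations of y under H0): p = 0.816667.
Step 5: alpha = 0.1. fail to reject H0.

tau_b = 0.2000 (C=6, D=4), p = 0.816667, fail to reject H0.


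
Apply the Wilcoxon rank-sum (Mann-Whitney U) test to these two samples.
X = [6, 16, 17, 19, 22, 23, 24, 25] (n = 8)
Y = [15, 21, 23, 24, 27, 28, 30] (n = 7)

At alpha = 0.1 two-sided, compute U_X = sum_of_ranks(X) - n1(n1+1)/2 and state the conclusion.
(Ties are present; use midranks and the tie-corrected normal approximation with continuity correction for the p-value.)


Step 1: Combine and sort all 15 observations; assign midranks.
sorted (value, group): (6,X), (15,Y), (16,X), (17,X), (19,X), (21,Y), (22,X), (23,X), (23,Y), (24,X), (24,Y), (25,X), (27,Y), (28,Y), (30,Y)
ranks: 6->1, 15->2, 16->3, 17->4, 19->5, 21->6, 22->7, 23->8.5, 23->8.5, 24->10.5, 24->10.5, 25->12, 27->13, 28->14, 30->15
Step 2: Rank sum for X: R1 = 1 + 3 + 4 + 5 + 7 + 8.5 + 10.5 + 12 = 51.
Step 3: U_X = R1 - n1(n1+1)/2 = 51 - 8*9/2 = 51 - 36 = 15.
       U_Y = n1*n2 - U_X = 56 - 15 = 41.
Step 4: Ties are present, so use the tie-corrected normal approximation (with continuity correction) for the p-value.
Step 5: p-value = 0.147286; compare to alpha = 0.1. fail to reject H0.

U_X = 15, p = 0.147286, fail to reject H0 at alpha = 0.1.


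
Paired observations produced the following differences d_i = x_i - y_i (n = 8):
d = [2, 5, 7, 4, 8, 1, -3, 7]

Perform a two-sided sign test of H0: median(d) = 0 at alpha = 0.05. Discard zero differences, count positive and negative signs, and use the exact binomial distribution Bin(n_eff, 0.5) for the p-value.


Step 1: Discard zero differences. Original n = 8; n_eff = number of nonzero differences = 8.
Nonzero differences (with sign): +2, +5, +7, +4, +8, +1, -3, +7
Step 2: Count signs: positive = 7, negative = 1.
Step 3: Under H0: P(positive) = 0.5, so the number of positives S ~ Bin(8, 0.5).
Step 4: Two-sided exact p-value = sum of Bin(8,0.5) probabilities at or below the observed probability = 0.070312.
Step 5: alpha = 0.05. fail to reject H0.

n_eff = 8, pos = 7, neg = 1, p = 0.070312, fail to reject H0.


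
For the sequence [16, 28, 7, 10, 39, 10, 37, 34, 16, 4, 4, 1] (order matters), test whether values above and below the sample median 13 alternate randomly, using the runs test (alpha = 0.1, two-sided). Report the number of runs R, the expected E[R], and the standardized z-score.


Step 1: Compute median = 13; label A = above, B = below.
Labels in order: AABBABAAABBB  (n_A = 6, n_B = 6)
Step 2: Count runs R = 6.
Step 3: Under H0 (random ordering), E[R] = 2*n_A*n_B/(n_A+n_B) + 1 = 2*6*6/12 + 1 = 7.0000.
        Var[R] = 2*n_A*n_B*(2*n_A*n_B - n_A - n_B) / ((n_A+n_B)^2 * (n_A+n_B-1)) = 4320/1584 = 2.7273.
        SD[R] = 1.6514.
Step 4: Continuity-corrected z = (R + 0.5 - E[R]) / SD[R] = (6 + 0.5 - 7.0000) / 1.6514 = -0.3028.
Step 5: Two-sided p-value via normal approximation = 2*(1 - Phi(|z|)) = 0.762069.
Step 6: alpha = 0.1. fail to reject H0.

R = 6, z = -0.3028, p = 0.762069, fail to reject H0.


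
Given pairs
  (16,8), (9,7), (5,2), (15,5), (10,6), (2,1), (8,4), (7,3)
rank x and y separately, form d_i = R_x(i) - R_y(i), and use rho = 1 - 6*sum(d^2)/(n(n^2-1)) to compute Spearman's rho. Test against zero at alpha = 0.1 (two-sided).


Step 1: Rank x and y separately (midranks; no ties here).
rank(x): 16->8, 9->5, 5->2, 15->7, 10->6, 2->1, 8->4, 7->3
rank(y): 8->8, 7->7, 2->2, 5->5, 6->6, 1->1, 4->4, 3->3
Step 2: d_i = R_x(i) - R_y(i); compute d_i^2.
  (8-8)^2=0, (5-7)^2=4, (2-2)^2=0, (7-5)^2=4, (6-6)^2=0, (1-1)^2=0, (4-4)^2=0, (3-3)^2=0
sum(d^2) = 8.
Step 3: rho = 1 - 6*8 / (8*(8^2 - 1)) = 1 - 48/504 = 0.904762.
Step 4: Under H0, t = rho * sqrt((n-2)/(1-rho^2)) = 5.2034 ~ t(6).
Step 5: Two-sided p-value from the t-distribution with 6 df = 0.002008.
Step 6: alpha = 0.1. reject H0.

rho = 0.9048, p = 0.002008, reject H0 at alpha = 0.1.


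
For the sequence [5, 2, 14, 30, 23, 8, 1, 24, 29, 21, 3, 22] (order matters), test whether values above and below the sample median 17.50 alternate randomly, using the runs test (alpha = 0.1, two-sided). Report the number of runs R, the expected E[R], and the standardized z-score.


Step 1: Compute median = 17.50; label A = above, B = below.
Labels in order: BBBAABBAAABA  (n_A = 6, n_B = 6)
Step 2: Count runs R = 6.
Step 3: Under H0 (random ordering), E[R] = 2*n_A*n_B/(n_A+n_B) + 1 = 2*6*6/12 + 1 = 7.0000.
        Var[R] = 2*n_A*n_B*(2*n_A*n_B - n_A - n_B) / ((n_A+n_B)^2 * (n_A+n_B-1)) = 4320/1584 = 2.7273.
        SD[R] = 1.6514.
Step 4: Continuity-corrected z = (R + 0.5 - E[R]) / SD[R] = (6 + 0.5 - 7.0000) / 1.6514 = -0.3028.
Step 5: Two-sided p-value via normal approximation = 2*(1 - Phi(|z|)) = 0.762069.
Step 6: alpha = 0.1. fail to reject H0.

R = 6, z = -0.3028, p = 0.762069, fail to reject H0.


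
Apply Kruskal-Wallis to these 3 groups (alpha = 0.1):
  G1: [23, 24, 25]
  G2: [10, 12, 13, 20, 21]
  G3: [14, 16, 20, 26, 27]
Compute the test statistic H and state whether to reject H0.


Step 1: Combine all N = 13 observations and assign midranks.
sorted (value, group, rank): (10,G2,1), (12,G2,2), (13,G2,3), (14,G3,4), (16,G3,5), (20,G2,6.5), (20,G3,6.5), (21,G2,8), (23,G1,9), (24,G1,10), (25,G1,11), (26,G3,12), (27,G3,13)
Step 2: Sum ranks within each group.
R_1 = 30 (n_1 = 3)
R_2 = 20.5 (n_2 = 5)
R_3 = 40.5 (n_3 = 5)
Step 3: H = 12/(N(N+1)) * sum(R_i^2/n_i) - 3(N+1)
     = 12/(13*14) * (30^2/3 + 20.5^2/5 + 40.5^2/5) - 3*14
     = 0.065934 * 712.1 - 42
     = 4.951648.
Step 4: Ties present; correction factor C = 1 - 6/(13^3 - 13) = 0.997253. Corrected H = 4.951648 / 0.997253 = 4.965289.
Step 5: Under H0, H ~ chi^2(2); p-value = 0.083522.
Step 6: alpha = 0.1. reject H0.

H = 4.9653, df = 2, p = 0.083522, reject H0.


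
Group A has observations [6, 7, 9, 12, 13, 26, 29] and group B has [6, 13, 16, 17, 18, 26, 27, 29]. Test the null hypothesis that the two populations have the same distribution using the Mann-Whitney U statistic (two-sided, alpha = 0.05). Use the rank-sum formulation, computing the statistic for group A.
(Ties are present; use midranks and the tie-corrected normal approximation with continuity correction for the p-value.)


Step 1: Combine and sort all 15 observations; assign midranks.
sorted (value, group): (6,X), (6,Y), (7,X), (9,X), (12,X), (13,X), (13,Y), (16,Y), (17,Y), (18,Y), (26,X), (26,Y), (27,Y), (29,X), (29,Y)
ranks: 6->1.5, 6->1.5, 7->3, 9->4, 12->5, 13->6.5, 13->6.5, 16->8, 17->9, 18->10, 26->11.5, 26->11.5, 27->13, 29->14.5, 29->14.5
Step 2: Rank sum for X: R1 = 1.5 + 3 + 4 + 5 + 6.5 + 11.5 + 14.5 = 46.
Step 3: U_X = R1 - n1(n1+1)/2 = 46 - 7*8/2 = 46 - 28 = 18.
       U_Y = n1*n2 - U_X = 56 - 18 = 38.
Step 4: Ties are present, so use the tie-corrected normal approximation (with continuity correction) for the p-value.
Step 5: p-value = 0.269871; compare to alpha = 0.05. fail to reject H0.

U_X = 18, p = 0.269871, fail to reject H0 at alpha = 0.05.


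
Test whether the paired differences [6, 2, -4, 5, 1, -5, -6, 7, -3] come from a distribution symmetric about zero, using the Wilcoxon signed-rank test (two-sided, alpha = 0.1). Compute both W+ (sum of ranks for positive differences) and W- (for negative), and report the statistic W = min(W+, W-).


Step 1: Drop any zero differences (none here) and take |d_i|.
|d| = [6, 2, 4, 5, 1, 5, 6, 7, 3]
Step 2: Midrank |d_i| (ties get averaged ranks).
ranks: |6|->7.5, |2|->2, |4|->4, |5|->5.5, |1|->1, |5|->5.5, |6|->7.5, |7|->9, |3|->3
Step 3: Attach original signs; sum ranks with positive sign and with negative sign.
W+ = 7.5 + 2 + 5.5 + 1 + 9 = 25
W- = 4 + 5.5 + 7.5 + 3 = 20
(Check: W+ + W- = 45 should equal n(n+1)/2 = 45.)
Step 4: Test statistic W = min(W+, W-) = 20.
Step 5: Ties in |d|, so use the tie-corrected normal approximation.
        E[W] = n(n+1)/4 = 9*10/4 = 22.5.
        Tie groups: |d|=5 (t=2), |d|=6 (t=2); sum(t^3 - t) = 12.
        Var[W] = n(n+1)(2n+1)/24 - sum(t^3-t)/48 = 1710/24 - 12/48 = 71.
        z = (W - E[W]) / sqrt(Var[W]) = (20 - 22.5) / 8.4261 = -0.2967.
        Two-sided p = 2*Phi(z) = 0.766699.
Step 6: alpha = 0.1. fail to reject H0.

W+ = 25, W- = 20, W = min = 20, p = 0.766699, fail to reject H0.


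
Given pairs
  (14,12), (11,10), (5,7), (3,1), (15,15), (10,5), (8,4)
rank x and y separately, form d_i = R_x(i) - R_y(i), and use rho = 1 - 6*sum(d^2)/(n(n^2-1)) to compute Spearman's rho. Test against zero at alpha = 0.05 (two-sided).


Step 1: Rank x and y separately (midranks; no ties here).
rank(x): 14->6, 11->5, 5->2, 3->1, 15->7, 10->4, 8->3
rank(y): 12->6, 10->5, 7->4, 1->1, 15->7, 5->3, 4->2
Step 2: d_i = R_x(i) - R_y(i); compute d_i^2.
  (6-6)^2=0, (5-5)^2=0, (2-4)^2=4, (1-1)^2=0, (7-7)^2=0, (4-3)^2=1, (3-2)^2=1
sum(d^2) = 6.
Step 3: rho = 1 - 6*6 / (7*(7^2 - 1)) = 1 - 36/336 = 0.892857.
Step 4: Under H0, t = rho * sqrt((n-2)/(1-rho^2)) = 4.4333 ~ t(5).
Step 5: Two-sided p-value from the t-distribution with 5 df = 0.006807.
Step 6: alpha = 0.05. reject H0.

rho = 0.8929, p = 0.006807, reject H0 at alpha = 0.05.


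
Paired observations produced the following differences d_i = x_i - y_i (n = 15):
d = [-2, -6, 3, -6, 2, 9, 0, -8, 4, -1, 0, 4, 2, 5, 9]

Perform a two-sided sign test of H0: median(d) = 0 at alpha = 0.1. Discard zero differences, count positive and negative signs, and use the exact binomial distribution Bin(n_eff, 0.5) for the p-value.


Step 1: Discard zero differences. Original n = 15; n_eff = number of nonzero differences = 13.
Nonzero differences (with sign): -2, -6, +3, -6, +2, +9, -8, +4, -1, +4, +2, +5, +9
Step 2: Count signs: positive = 8, negative = 5.
Step 3: Under H0: P(positive) = 0.5, so the number of positives S ~ Bin(13, 0.5).
Step 4: Two-sided exact p-value = sum of Bin(13,0.5) probabilities at or below the observed probability = 0.581055.
Step 5: alpha = 0.1. fail to reject H0.

n_eff = 13, pos = 8, neg = 5, p = 0.581055, fail to reject H0.


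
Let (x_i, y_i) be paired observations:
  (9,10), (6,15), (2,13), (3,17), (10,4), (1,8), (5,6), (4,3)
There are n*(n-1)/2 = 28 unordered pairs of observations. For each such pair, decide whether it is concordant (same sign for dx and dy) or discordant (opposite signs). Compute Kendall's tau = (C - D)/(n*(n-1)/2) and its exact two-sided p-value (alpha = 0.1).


Step 1: Enumerate the 28 unordered pairs (i,j) with i<j and classify each by sign(x_j-x_i) * sign(y_j-y_i).
  (1,2):dx=-3,dy=+5->D; (1,3):dx=-7,dy=+3->D; (1,4):dx=-6,dy=+7->D; (1,5):dx=+1,dy=-6->D
  (1,6):dx=-8,dy=-2->C; (1,7):dx=-4,dy=-4->C; (1,8):dx=-5,dy=-7->C; (2,3):dx=-4,dy=-2->C
  (2,4):dx=-3,dy=+2->D; (2,5):dx=+4,dy=-11->D; (2,6):dx=-5,dy=-7->C; (2,7):dx=-1,dy=-9->C
  (2,8):dx=-2,dy=-12->C; (3,4):dx=+1,dy=+4->C; (3,5):dx=+8,dy=-9->D; (3,6):dx=-1,dy=-5->C
  (3,7):dx=+3,dy=-7->D; (3,8):dx=+2,dy=-10->D; (4,5):dx=+7,dy=-13->D; (4,6):dx=-2,dy=-9->C
  (4,7):dx=+2,dy=-11->D; (4,8):dx=+1,dy=-14->D; (5,6):dx=-9,dy=+4->D; (5,7):dx=-5,dy=+2->D
  (5,8):dx=-6,dy=-1->C; (6,7):dx=+4,dy=-2->D; (6,8):dx=+3,dy=-5->D; (7,8):dx=-1,dy=-3->C
Step 2: C = 12, D = 16, total pairs = 28.
Step 3: tau = (C - D)/(n(n-1)/2) = (12 - 16)/28 = -0.142857.
Step 4: Exact two-sided p-value (enumerate n! = 40320 permutations of y under H0): p = 0.719544.
Step 5: alpha = 0.1. fail to reject H0.

tau_b = -0.1429 (C=12, D=16), p = 0.719544, fail to reject H0.


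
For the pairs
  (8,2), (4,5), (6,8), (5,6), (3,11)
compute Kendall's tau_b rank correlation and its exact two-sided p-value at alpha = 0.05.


Step 1: Enumerate the 10 unordered pairs (i,j) with i<j and classify each by sign(x_j-x_i) * sign(y_j-y_i).
  (1,2):dx=-4,dy=+3->D; (1,3):dx=-2,dy=+6->D; (1,4):dx=-3,dy=+4->D; (1,5):dx=-5,dy=+9->D
  (2,3):dx=+2,dy=+3->C; (2,4):dx=+1,dy=+1->C; (2,5):dx=-1,dy=+6->D; (3,4):dx=-1,dy=-2->C
  (3,5):dx=-3,dy=+3->D; (4,5):dx=-2,dy=+5->D
Step 2: C = 3, D = 7, total pairs = 10.
Step 3: tau = (C - D)/(n(n-1)/2) = (3 - 7)/10 = -0.400000.
Step 4: Exact two-sided p-value (enumerate n! = 120 permutations of y under H0): p = 0.483333.
Step 5: alpha = 0.05. fail to reject H0.

tau_b = -0.4000 (C=3, D=7), p = 0.483333, fail to reject H0.


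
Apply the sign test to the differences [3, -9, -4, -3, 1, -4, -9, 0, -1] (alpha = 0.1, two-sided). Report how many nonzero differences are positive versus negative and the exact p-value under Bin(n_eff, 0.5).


Step 1: Discard zero differences. Original n = 9; n_eff = number of nonzero differences = 8.
Nonzero differences (with sign): +3, -9, -4, -3, +1, -4, -9, -1
Step 2: Count signs: positive = 2, negative = 6.
Step 3: Under H0: P(positive) = 0.5, so the number of positives S ~ Bin(8, 0.5).
Step 4: Two-sided exact p-value = sum of Bin(8,0.5) probabilities at or below the observed probability = 0.289062.
Step 5: alpha = 0.1. fail to reject H0.

n_eff = 8, pos = 2, neg = 6, p = 0.289062, fail to reject H0.


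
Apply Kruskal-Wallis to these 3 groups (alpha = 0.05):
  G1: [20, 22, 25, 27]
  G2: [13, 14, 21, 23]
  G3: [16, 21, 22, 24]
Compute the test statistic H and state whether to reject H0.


Step 1: Combine all N = 12 observations and assign midranks.
sorted (value, group, rank): (13,G2,1), (14,G2,2), (16,G3,3), (20,G1,4), (21,G2,5.5), (21,G3,5.5), (22,G1,7.5), (22,G3,7.5), (23,G2,9), (24,G3,10), (25,G1,11), (27,G1,12)
Step 2: Sum ranks within each group.
R_1 = 34.5 (n_1 = 4)
R_2 = 17.5 (n_2 = 4)
R_3 = 26 (n_3 = 4)
Step 3: H = 12/(N(N+1)) * sum(R_i^2/n_i) - 3(N+1)
     = 12/(12*13) * (34.5^2/4 + 17.5^2/4 + 26^2/4) - 3*13
     = 0.076923 * 543.125 - 39
     = 2.778846.
Step 4: Ties present; correction factor C = 1 - 12/(12^3 - 12) = 0.993007. Corrected H = 2.778846 / 0.993007 = 2.798415.
Step 5: Under H0, H ~ chi^2(2); p-value = 0.246792.
Step 6: alpha = 0.05. fail to reject H0.

H = 2.7984, df = 2, p = 0.246792, fail to reject H0.


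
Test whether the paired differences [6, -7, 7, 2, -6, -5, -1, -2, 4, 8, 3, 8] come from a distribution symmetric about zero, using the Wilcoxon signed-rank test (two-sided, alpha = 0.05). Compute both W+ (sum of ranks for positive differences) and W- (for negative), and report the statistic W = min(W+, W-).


Step 1: Drop any zero differences (none here) and take |d_i|.
|d| = [6, 7, 7, 2, 6, 5, 1, 2, 4, 8, 3, 8]
Step 2: Midrank |d_i| (ties get averaged ranks).
ranks: |6|->7.5, |7|->9.5, |7|->9.5, |2|->2.5, |6|->7.5, |5|->6, |1|->1, |2|->2.5, |4|->5, |8|->11.5, |3|->4, |8|->11.5
Step 3: Attach original signs; sum ranks with positive sign and with negative sign.
W+ = 7.5 + 9.5 + 2.5 + 5 + 11.5 + 4 + 11.5 = 51.5
W- = 9.5 + 7.5 + 6 + 1 + 2.5 = 26.5
(Check: W+ + W- = 78 should equal n(n+1)/2 = 78.)
Step 4: Test statistic W = min(W+, W-) = 26.5.
Step 5: Ties in |d|, so use the tie-corrected normal approximation.
        E[W] = n(n+1)/4 = 12*13/4 = 39.
        Tie groups: |d|=2 (t=2), |d|=6 (t=2), |d|=7 (t=2), |d|=8 (t=2); sum(t^3 - t) = 24.
        Var[W] = n(n+1)(2n+1)/24 - sum(t^3-t)/48 = 3900/24 - 24/48 = 162.
        z = (W - E[W]) / sqrt(Var[W]) = (26.5 - 39) / 12.7279 = -0.9821.
        Two-sided p = 2*Phi(z) = 0.326054.
Step 6: alpha = 0.05. fail to reject H0.

W+ = 51.5, W- = 26.5, W = min = 26.5, p = 0.326054, fail to reject H0.


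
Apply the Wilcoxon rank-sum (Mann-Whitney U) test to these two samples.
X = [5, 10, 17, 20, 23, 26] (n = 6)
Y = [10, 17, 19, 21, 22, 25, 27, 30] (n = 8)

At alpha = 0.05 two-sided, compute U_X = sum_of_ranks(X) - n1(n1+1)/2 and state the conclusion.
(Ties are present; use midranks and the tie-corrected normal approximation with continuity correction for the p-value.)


Step 1: Combine and sort all 14 observations; assign midranks.
sorted (value, group): (5,X), (10,X), (10,Y), (17,X), (17,Y), (19,Y), (20,X), (21,Y), (22,Y), (23,X), (25,Y), (26,X), (27,Y), (30,Y)
ranks: 5->1, 10->2.5, 10->2.5, 17->4.5, 17->4.5, 19->6, 20->7, 21->8, 22->9, 23->10, 25->11, 26->12, 27->13, 30->14
Step 2: Rank sum for X: R1 = 1 + 2.5 + 4.5 + 7 + 10 + 12 = 37.
Step 3: U_X = R1 - n1(n1+1)/2 = 37 - 6*7/2 = 37 - 21 = 16.
       U_Y = n1*n2 - U_X = 48 - 16 = 32.
Step 4: Ties are present, so use the tie-corrected normal approximation (with continuity correction) for the p-value.
Step 5: p-value = 0.331857; compare to alpha = 0.05. fail to reject H0.

U_X = 16, p = 0.331857, fail to reject H0 at alpha = 0.05.


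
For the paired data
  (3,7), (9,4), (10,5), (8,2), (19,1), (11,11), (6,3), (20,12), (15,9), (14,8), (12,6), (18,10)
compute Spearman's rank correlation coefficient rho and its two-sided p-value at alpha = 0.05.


Step 1: Rank x and y separately (midranks; no ties here).
rank(x): 3->1, 9->4, 10->5, 8->3, 19->11, 11->6, 6->2, 20->12, 15->9, 14->8, 12->7, 18->10
rank(y): 7->7, 4->4, 5->5, 2->2, 1->1, 11->11, 3->3, 12->12, 9->9, 8->8, 6->6, 10->10
Step 2: d_i = R_x(i) - R_y(i); compute d_i^2.
  (1-7)^2=36, (4-4)^2=0, (5-5)^2=0, (3-2)^2=1, (11-1)^2=100, (6-11)^2=25, (2-3)^2=1, (12-12)^2=0, (9-9)^2=0, (8-8)^2=0, (7-6)^2=1, (10-10)^2=0
sum(d^2) = 164.
Step 3: rho = 1 - 6*164 / (12*(12^2 - 1)) = 1 - 984/1716 = 0.426573.
Step 4: Under H0, t = rho * sqrt((n-2)/(1-rho^2)) = 1.4914 ~ t(10).
Step 5: Two-sided p-value from the t-distribution with 10 df = 0.166700.
Step 6: alpha = 0.05. fail to reject H0.

rho = 0.4266, p = 0.166700, fail to reject H0 at alpha = 0.05.


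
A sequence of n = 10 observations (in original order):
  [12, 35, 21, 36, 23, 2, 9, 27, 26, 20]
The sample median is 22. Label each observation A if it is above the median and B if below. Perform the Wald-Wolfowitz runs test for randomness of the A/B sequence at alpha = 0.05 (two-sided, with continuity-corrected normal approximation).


Step 1: Compute median = 22; label A = above, B = below.
Labels in order: BABAABBAAB  (n_A = 5, n_B = 5)
Step 2: Count runs R = 7.
Step 3: Under H0 (random ordering), E[R] = 2*n_A*n_B/(n_A+n_B) + 1 = 2*5*5/10 + 1 = 6.0000.
        Var[R] = 2*n_A*n_B*(2*n_A*n_B - n_A - n_B) / ((n_A+n_B)^2 * (n_A+n_B-1)) = 2000/900 = 2.2222.
        SD[R] = 1.4907.
Step 4: Continuity-corrected z = (R - 0.5 - E[R]) / SD[R] = (7 - 0.5 - 6.0000) / 1.4907 = 0.3354.
Step 5: Two-sided p-value via normal approximation = 2*(1 - Phi(|z|)) = 0.737316.
Step 6: alpha = 0.05. fail to reject H0.

R = 7, z = 0.3354, p = 0.737316, fail to reject H0.


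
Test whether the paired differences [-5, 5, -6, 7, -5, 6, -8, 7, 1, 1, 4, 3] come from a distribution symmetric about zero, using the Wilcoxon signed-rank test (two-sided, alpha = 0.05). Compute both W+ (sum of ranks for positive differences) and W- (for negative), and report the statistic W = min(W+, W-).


Step 1: Drop any zero differences (none here) and take |d_i|.
|d| = [5, 5, 6, 7, 5, 6, 8, 7, 1, 1, 4, 3]
Step 2: Midrank |d_i| (ties get averaged ranks).
ranks: |5|->6, |5|->6, |6|->8.5, |7|->10.5, |5|->6, |6|->8.5, |8|->12, |7|->10.5, |1|->1.5, |1|->1.5, |4|->4, |3|->3
Step 3: Attach original signs; sum ranks with positive sign and with negative sign.
W+ = 6 + 10.5 + 8.5 + 10.5 + 1.5 + 1.5 + 4 + 3 = 45.5
W- = 6 + 8.5 + 6 + 12 = 32.5
(Check: W+ + W- = 78 should equal n(n+1)/2 = 78.)
Step 4: Test statistic W = min(W+, W-) = 32.5.
Step 5: Ties in |d|, so use the tie-corrected normal approximation.
        E[W] = n(n+1)/4 = 12*13/4 = 39.
        Tie groups: |d|=1 (t=2), |d|=5 (t=3), |d|=6 (t=2), |d|=7 (t=2); sum(t^3 - t) = 42.
        Var[W] = n(n+1)(2n+1)/24 - sum(t^3-t)/48 = 3900/24 - 42/48 = 161.625.
        z = (W - E[W]) / sqrt(Var[W]) = (32.5 - 39) / 12.7132 = -0.5113.
        Two-sided p = 2*Phi(z) = 0.609155.
Step 6: alpha = 0.05. fail to reject H0.

W+ = 45.5, W- = 32.5, W = min = 32.5, p = 0.609155, fail to reject H0.


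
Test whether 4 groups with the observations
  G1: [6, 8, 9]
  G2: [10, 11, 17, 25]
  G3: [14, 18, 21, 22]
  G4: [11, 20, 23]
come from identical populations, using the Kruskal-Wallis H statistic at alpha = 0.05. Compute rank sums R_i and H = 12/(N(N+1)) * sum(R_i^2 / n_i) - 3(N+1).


Step 1: Combine all N = 14 observations and assign midranks.
sorted (value, group, rank): (6,G1,1), (8,G1,2), (9,G1,3), (10,G2,4), (11,G2,5.5), (11,G4,5.5), (14,G3,7), (17,G2,8), (18,G3,9), (20,G4,10), (21,G3,11), (22,G3,12), (23,G4,13), (25,G2,14)
Step 2: Sum ranks within each group.
R_1 = 6 (n_1 = 3)
R_2 = 31.5 (n_2 = 4)
R_3 = 39 (n_3 = 4)
R_4 = 28.5 (n_4 = 3)
Step 3: H = 12/(N(N+1)) * sum(R_i^2/n_i) - 3(N+1)
     = 12/(14*15) * (6^2/3 + 31.5^2/4 + 39^2/4 + 28.5^2/3) - 3*15
     = 0.057143 * 911.062 - 45
     = 7.060714.
Step 4: Ties present; correction factor C = 1 - 6/(14^3 - 14) = 0.997802. Corrected H = 7.060714 / 0.997802 = 7.076267.
Step 5: Under H0, H ~ chi^2(3); p-value = 0.069506.
Step 6: alpha = 0.05. fail to reject H0.

H = 7.0763, df = 3, p = 0.069506, fail to reject H0.


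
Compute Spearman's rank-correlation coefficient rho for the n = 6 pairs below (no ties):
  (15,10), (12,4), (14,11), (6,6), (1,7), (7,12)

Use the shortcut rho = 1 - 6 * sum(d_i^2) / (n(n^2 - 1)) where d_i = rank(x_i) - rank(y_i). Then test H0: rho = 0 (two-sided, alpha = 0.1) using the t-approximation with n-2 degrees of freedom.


Step 1: Rank x and y separately (midranks; no ties here).
rank(x): 15->6, 12->4, 14->5, 6->2, 1->1, 7->3
rank(y): 10->4, 4->1, 11->5, 6->2, 7->3, 12->6
Step 2: d_i = R_x(i) - R_y(i); compute d_i^2.
  (6-4)^2=4, (4-1)^2=9, (5-5)^2=0, (2-2)^2=0, (1-3)^2=4, (3-6)^2=9
sum(d^2) = 26.
Step 3: rho = 1 - 6*26 / (6*(6^2 - 1)) = 1 - 156/210 = 0.257143.
Step 4: Under H0, t = rho * sqrt((n-2)/(1-rho^2)) = 0.5322 ~ t(4).
Step 5: Two-sided p-value from the t-distribution with 4 df = 0.622787.
Step 6: alpha = 0.1. fail to reject H0.

rho = 0.2571, p = 0.622787, fail to reject H0 at alpha = 0.1.


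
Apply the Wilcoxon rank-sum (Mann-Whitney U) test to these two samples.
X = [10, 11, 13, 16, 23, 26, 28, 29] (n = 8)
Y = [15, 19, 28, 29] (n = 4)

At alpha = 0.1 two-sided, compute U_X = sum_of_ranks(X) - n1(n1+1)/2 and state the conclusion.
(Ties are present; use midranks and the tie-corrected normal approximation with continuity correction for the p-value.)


Step 1: Combine and sort all 12 observations; assign midranks.
sorted (value, group): (10,X), (11,X), (13,X), (15,Y), (16,X), (19,Y), (23,X), (26,X), (28,X), (28,Y), (29,X), (29,Y)
ranks: 10->1, 11->2, 13->3, 15->4, 16->5, 19->6, 23->7, 26->8, 28->9.5, 28->9.5, 29->11.5, 29->11.5
Step 2: Rank sum for X: R1 = 1 + 2 + 3 + 5 + 7 + 8 + 9.5 + 11.5 = 47.
Step 3: U_X = R1 - n1(n1+1)/2 = 47 - 8*9/2 = 47 - 36 = 11.
       U_Y = n1*n2 - U_X = 32 - 11 = 21.
Step 4: Ties are present, so use the tie-corrected normal approximation (with continuity correction) for the p-value.
Step 5: p-value = 0.443097; compare to alpha = 0.1. fail to reject H0.

U_X = 11, p = 0.443097, fail to reject H0 at alpha = 0.1.


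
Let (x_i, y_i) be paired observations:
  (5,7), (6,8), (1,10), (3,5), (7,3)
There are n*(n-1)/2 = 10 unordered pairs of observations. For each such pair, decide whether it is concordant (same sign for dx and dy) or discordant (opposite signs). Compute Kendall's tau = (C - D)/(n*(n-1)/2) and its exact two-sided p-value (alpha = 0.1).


Step 1: Enumerate the 10 unordered pairs (i,j) with i<j and classify each by sign(x_j-x_i) * sign(y_j-y_i).
  (1,2):dx=+1,dy=+1->C; (1,3):dx=-4,dy=+3->D; (1,4):dx=-2,dy=-2->C; (1,5):dx=+2,dy=-4->D
  (2,3):dx=-5,dy=+2->D; (2,4):dx=-3,dy=-3->C; (2,5):dx=+1,dy=-5->D; (3,4):dx=+2,dy=-5->D
  (3,5):dx=+6,dy=-7->D; (4,5):dx=+4,dy=-2->D
Step 2: C = 3, D = 7, total pairs = 10.
Step 3: tau = (C - D)/(n(n-1)/2) = (3 - 7)/10 = -0.400000.
Step 4: Exact two-sided p-value (enumerate n! = 120 permutations of y under H0): p = 0.483333.
Step 5: alpha = 0.1. fail to reject H0.

tau_b = -0.4000 (C=3, D=7), p = 0.483333, fail to reject H0.


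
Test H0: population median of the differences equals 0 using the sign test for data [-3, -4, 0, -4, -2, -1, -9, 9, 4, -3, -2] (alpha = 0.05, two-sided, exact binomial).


Step 1: Discard zero differences. Original n = 11; n_eff = number of nonzero differences = 10.
Nonzero differences (with sign): -3, -4, -4, -2, -1, -9, +9, +4, -3, -2
Step 2: Count signs: positive = 2, negative = 8.
Step 3: Under H0: P(positive) = 0.5, so the number of positives S ~ Bin(10, 0.5).
Step 4: Two-sided exact p-value = sum of Bin(10,0.5) probabilities at or below the observed probability = 0.109375.
Step 5: alpha = 0.05. fail to reject H0.

n_eff = 10, pos = 2, neg = 8, p = 0.109375, fail to reject H0.


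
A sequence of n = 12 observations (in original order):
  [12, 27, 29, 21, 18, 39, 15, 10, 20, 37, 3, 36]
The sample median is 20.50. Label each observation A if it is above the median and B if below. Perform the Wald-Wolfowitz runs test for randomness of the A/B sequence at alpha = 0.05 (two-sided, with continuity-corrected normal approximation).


Step 1: Compute median = 20.50; label A = above, B = below.
Labels in order: BAAABABBBABA  (n_A = 6, n_B = 6)
Step 2: Count runs R = 8.
Step 3: Under H0 (random ordering), E[R] = 2*n_A*n_B/(n_A+n_B) + 1 = 2*6*6/12 + 1 = 7.0000.
        Var[R] = 2*n_A*n_B*(2*n_A*n_B - n_A - n_B) / ((n_A+n_B)^2 * (n_A+n_B-1)) = 4320/1584 = 2.7273.
        SD[R] = 1.6514.
Step 4: Continuity-corrected z = (R - 0.5 - E[R]) / SD[R] = (8 - 0.5 - 7.0000) / 1.6514 = 0.3028.
Step 5: Two-sided p-value via normal approximation = 2*(1 - Phi(|z|)) = 0.762069.
Step 6: alpha = 0.05. fail to reject H0.

R = 8, z = 0.3028, p = 0.762069, fail to reject H0.


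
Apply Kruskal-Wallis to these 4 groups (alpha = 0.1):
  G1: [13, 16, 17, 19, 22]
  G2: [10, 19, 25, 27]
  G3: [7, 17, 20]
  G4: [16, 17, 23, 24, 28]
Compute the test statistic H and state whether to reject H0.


Step 1: Combine all N = 17 observations and assign midranks.
sorted (value, group, rank): (7,G3,1), (10,G2,2), (13,G1,3), (16,G1,4.5), (16,G4,4.5), (17,G1,7), (17,G3,7), (17,G4,7), (19,G1,9.5), (19,G2,9.5), (20,G3,11), (22,G1,12), (23,G4,13), (24,G4,14), (25,G2,15), (27,G2,16), (28,G4,17)
Step 2: Sum ranks within each group.
R_1 = 36 (n_1 = 5)
R_2 = 42.5 (n_2 = 4)
R_3 = 19 (n_3 = 3)
R_4 = 55.5 (n_4 = 5)
Step 3: H = 12/(N(N+1)) * sum(R_i^2/n_i) - 3(N+1)
     = 12/(17*18) * (36^2/5 + 42.5^2/4 + 19^2/3 + 55.5^2/5) - 3*18
     = 0.039216 * 1447.15 - 54
     = 2.750817.
Step 4: Ties present; correction factor C = 1 - 36/(17^3 - 17) = 0.992647. Corrected H = 2.750817 / 0.992647 = 2.771193.
Step 5: Under H0, H ~ chi^2(3); p-value = 0.428264.
Step 6: alpha = 0.1. fail to reject H0.

H = 2.7712, df = 3, p = 0.428264, fail to reject H0.


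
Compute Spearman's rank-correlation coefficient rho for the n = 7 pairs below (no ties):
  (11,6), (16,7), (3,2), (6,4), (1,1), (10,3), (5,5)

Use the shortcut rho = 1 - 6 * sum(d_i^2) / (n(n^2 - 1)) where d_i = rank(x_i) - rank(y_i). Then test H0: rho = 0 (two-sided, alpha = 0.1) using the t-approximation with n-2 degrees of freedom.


Step 1: Rank x and y separately (midranks; no ties here).
rank(x): 11->6, 16->7, 3->2, 6->4, 1->1, 10->5, 5->3
rank(y): 6->6, 7->7, 2->2, 4->4, 1->1, 3->3, 5->5
Step 2: d_i = R_x(i) - R_y(i); compute d_i^2.
  (6-6)^2=0, (7-7)^2=0, (2-2)^2=0, (4-4)^2=0, (1-1)^2=0, (5-3)^2=4, (3-5)^2=4
sum(d^2) = 8.
Step 3: rho = 1 - 6*8 / (7*(7^2 - 1)) = 1 - 48/336 = 0.857143.
Step 4: Under H0, t = rho * sqrt((n-2)/(1-rho^2)) = 3.7210 ~ t(5).
Step 5: Two-sided p-value from the t-distribution with 5 df = 0.013697.
Step 6: alpha = 0.1. reject H0.

rho = 0.8571, p = 0.013697, reject H0 at alpha = 0.1.


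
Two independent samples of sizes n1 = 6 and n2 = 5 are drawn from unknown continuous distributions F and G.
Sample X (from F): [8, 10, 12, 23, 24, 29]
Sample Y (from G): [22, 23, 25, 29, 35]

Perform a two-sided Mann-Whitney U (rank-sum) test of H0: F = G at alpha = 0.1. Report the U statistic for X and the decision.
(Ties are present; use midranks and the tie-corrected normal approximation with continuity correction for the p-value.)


Step 1: Combine and sort all 11 observations; assign midranks.
sorted (value, group): (8,X), (10,X), (12,X), (22,Y), (23,X), (23,Y), (24,X), (25,Y), (29,X), (29,Y), (35,Y)
ranks: 8->1, 10->2, 12->3, 22->4, 23->5.5, 23->5.5, 24->7, 25->8, 29->9.5, 29->9.5, 35->11
Step 2: Rank sum for X: R1 = 1 + 2 + 3 + 5.5 + 7 + 9.5 = 28.
Step 3: U_X = R1 - n1(n1+1)/2 = 28 - 6*7/2 = 28 - 21 = 7.
       U_Y = n1*n2 - U_X = 30 - 7 = 23.
Step 4: Ties are present, so use the tie-corrected normal approximation (with continuity correction) for the p-value.
Step 5: p-value = 0.168954; compare to alpha = 0.1. fail to reject H0.

U_X = 7, p = 0.168954, fail to reject H0 at alpha = 0.1.


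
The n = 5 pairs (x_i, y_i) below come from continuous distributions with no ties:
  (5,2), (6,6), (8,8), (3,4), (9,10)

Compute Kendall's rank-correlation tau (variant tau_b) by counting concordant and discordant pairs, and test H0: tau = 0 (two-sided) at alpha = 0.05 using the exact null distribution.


Step 1: Enumerate the 10 unordered pairs (i,j) with i<j and classify each by sign(x_j-x_i) * sign(y_j-y_i).
  (1,2):dx=+1,dy=+4->C; (1,3):dx=+3,dy=+6->C; (1,4):dx=-2,dy=+2->D; (1,5):dx=+4,dy=+8->C
  (2,3):dx=+2,dy=+2->C; (2,4):dx=-3,dy=-2->C; (2,5):dx=+3,dy=+4->C; (3,4):dx=-5,dy=-4->C
  (3,5):dx=+1,dy=+2->C; (4,5):dx=+6,dy=+6->C
Step 2: C = 9, D = 1, total pairs = 10.
Step 3: tau = (C - D)/(n(n-1)/2) = (9 - 1)/10 = 0.800000.
Step 4: Exact two-sided p-value (enumerate n! = 120 permutations of y under H0): p = 0.083333.
Step 5: alpha = 0.05. fail to reject H0.

tau_b = 0.8000 (C=9, D=1), p = 0.083333, fail to reject H0.


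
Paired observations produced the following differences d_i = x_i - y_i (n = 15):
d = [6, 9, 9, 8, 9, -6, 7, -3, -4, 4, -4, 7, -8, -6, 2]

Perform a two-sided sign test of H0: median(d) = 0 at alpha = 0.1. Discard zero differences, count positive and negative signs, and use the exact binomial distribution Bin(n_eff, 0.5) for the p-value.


Step 1: Discard zero differences. Original n = 15; n_eff = number of nonzero differences = 15.
Nonzero differences (with sign): +6, +9, +9, +8, +9, -6, +7, -3, -4, +4, -4, +7, -8, -6, +2
Step 2: Count signs: positive = 9, negative = 6.
Step 3: Under H0: P(positive) = 0.5, so the number of positives S ~ Bin(15, 0.5).
Step 4: Two-sided exact p-value = sum of Bin(15,0.5) probabilities at or below the observed probability = 0.607239.
Step 5: alpha = 0.1. fail to reject H0.

n_eff = 15, pos = 9, neg = 6, p = 0.607239, fail to reject H0.


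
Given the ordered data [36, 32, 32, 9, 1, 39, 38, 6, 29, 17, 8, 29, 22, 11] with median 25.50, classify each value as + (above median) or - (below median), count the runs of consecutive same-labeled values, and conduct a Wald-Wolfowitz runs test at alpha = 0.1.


Step 1: Compute median = 25.50; label A = above, B = below.
Labels in order: AAABBAABABBABB  (n_A = 7, n_B = 7)
Step 2: Count runs R = 8.
Step 3: Under H0 (random ordering), E[R] = 2*n_A*n_B/(n_A+n_B) + 1 = 2*7*7/14 + 1 = 8.0000.
        Var[R] = 2*n_A*n_B*(2*n_A*n_B - n_A - n_B) / ((n_A+n_B)^2 * (n_A+n_B-1)) = 8232/2548 = 3.2308.
        SD[R] = 1.7974.
Step 4: R = E[R], so z = 0 with no continuity correction.
Step 5: Two-sided p-value via normal approximation = 2*(1 - Phi(|z|)) = 1.000000.
Step 6: alpha = 0.1. fail to reject H0.

R = 8, z = 0.0000, p = 1.000000, fail to reject H0.


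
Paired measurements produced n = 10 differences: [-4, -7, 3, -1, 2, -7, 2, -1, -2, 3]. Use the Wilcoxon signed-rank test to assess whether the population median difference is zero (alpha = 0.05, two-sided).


Step 1: Drop any zero differences (none here) and take |d_i|.
|d| = [4, 7, 3, 1, 2, 7, 2, 1, 2, 3]
Step 2: Midrank |d_i| (ties get averaged ranks).
ranks: |4|->8, |7|->9.5, |3|->6.5, |1|->1.5, |2|->4, |7|->9.5, |2|->4, |1|->1.5, |2|->4, |3|->6.5
Step 3: Attach original signs; sum ranks with positive sign and with negative sign.
W+ = 6.5 + 4 + 4 + 6.5 = 21
W- = 8 + 9.5 + 1.5 + 9.5 + 1.5 + 4 = 34
(Check: W+ + W- = 55 should equal n(n+1)/2 = 55.)
Step 4: Test statistic W = min(W+, W-) = 21.
Step 5: Ties in |d|, so use the tie-corrected normal approximation.
        E[W] = n(n+1)/4 = 10*11/4 = 27.5.
        Tie groups: |d|=1 (t=2), |d|=2 (t=3), |d|=3 (t=2), |d|=7 (t=2); sum(t^3 - t) = 42.
        Var[W] = n(n+1)(2n+1)/24 - sum(t^3-t)/48 = 2310/24 - 42/48 = 95.375.
        z = (W - E[W]) / sqrt(Var[W]) = (21 - 27.5) / 9.7660 = -0.6656.
        Two-sided p = 2*Phi(z) = 0.505684.
Step 6: alpha = 0.05. fail to reject H0.

W+ = 21, W- = 34, W = min = 21, p = 0.505684, fail to reject H0.


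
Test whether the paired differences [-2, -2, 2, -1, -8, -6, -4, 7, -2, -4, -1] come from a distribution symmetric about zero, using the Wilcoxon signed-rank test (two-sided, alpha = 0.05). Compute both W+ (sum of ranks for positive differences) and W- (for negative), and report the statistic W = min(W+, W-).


Step 1: Drop any zero differences (none here) and take |d_i|.
|d| = [2, 2, 2, 1, 8, 6, 4, 7, 2, 4, 1]
Step 2: Midrank |d_i| (ties get averaged ranks).
ranks: |2|->4.5, |2|->4.5, |2|->4.5, |1|->1.5, |8|->11, |6|->9, |4|->7.5, |7|->10, |2|->4.5, |4|->7.5, |1|->1.5
Step 3: Attach original signs; sum ranks with positive sign and with negative sign.
W+ = 4.5 + 10 = 14.5
W- = 4.5 + 4.5 + 1.5 + 11 + 9 + 7.5 + 4.5 + 7.5 + 1.5 = 51.5
(Check: W+ + W- = 66 should equal n(n+1)/2 = 66.)
Step 4: Test statistic W = min(W+, W-) = 14.5.
Step 5: Ties in |d|, so use the tie-corrected normal approximation.
        E[W] = n(n+1)/4 = 11*12/4 = 33.
        Tie groups: |d|=1 (t=2), |d|=2 (t=4), |d|=4 (t=2); sum(t^3 - t) = 72.
        Var[W] = n(n+1)(2n+1)/24 - sum(t^3-t)/48 = 3036/24 - 72/48 = 125.
        z = (W - E[W]) / sqrt(Var[W]) = (14.5 - 33) / 11.1803 = -1.6547.
        Two-sided p = 2*Phi(z) = 0.097987.
Step 6: alpha = 0.05. fail to reject H0.

W+ = 14.5, W- = 51.5, W = min = 14.5, p = 0.097987, fail to reject H0.


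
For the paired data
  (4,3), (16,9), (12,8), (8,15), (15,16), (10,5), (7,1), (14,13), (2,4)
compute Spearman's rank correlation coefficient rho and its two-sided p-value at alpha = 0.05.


Step 1: Rank x and y separately (midranks; no ties here).
rank(x): 4->2, 16->9, 12->6, 8->4, 15->8, 10->5, 7->3, 14->7, 2->1
rank(y): 3->2, 9->6, 8->5, 15->8, 16->9, 5->4, 1->1, 13->7, 4->3
Step 2: d_i = R_x(i) - R_y(i); compute d_i^2.
  (2-2)^2=0, (9-6)^2=9, (6-5)^2=1, (4-8)^2=16, (8-9)^2=1, (5-4)^2=1, (3-1)^2=4, (7-7)^2=0, (1-3)^2=4
sum(d^2) = 36.
Step 3: rho = 1 - 6*36 / (9*(9^2 - 1)) = 1 - 216/720 = 0.700000.
Step 4: Under H0, t = rho * sqrt((n-2)/(1-rho^2)) = 2.5934 ~ t(7).
Step 5: Two-sided p-value from the t-distribution with 7 df = 0.035770.
Step 6: alpha = 0.05. reject H0.

rho = 0.7000, p = 0.035770, reject H0 at alpha = 0.05.


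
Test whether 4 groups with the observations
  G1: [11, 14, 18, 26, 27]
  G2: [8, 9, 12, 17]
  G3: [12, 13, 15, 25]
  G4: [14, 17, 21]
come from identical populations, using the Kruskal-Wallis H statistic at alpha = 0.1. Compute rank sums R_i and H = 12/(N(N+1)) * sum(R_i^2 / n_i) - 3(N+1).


Step 1: Combine all N = 16 observations and assign midranks.
sorted (value, group, rank): (8,G2,1), (9,G2,2), (11,G1,3), (12,G2,4.5), (12,G3,4.5), (13,G3,6), (14,G1,7.5), (14,G4,7.5), (15,G3,9), (17,G2,10.5), (17,G4,10.5), (18,G1,12), (21,G4,13), (25,G3,14), (26,G1,15), (27,G1,16)
Step 2: Sum ranks within each group.
R_1 = 53.5 (n_1 = 5)
R_2 = 18 (n_2 = 4)
R_3 = 33.5 (n_3 = 4)
R_4 = 31 (n_4 = 3)
Step 3: H = 12/(N(N+1)) * sum(R_i^2/n_i) - 3(N+1)
     = 12/(16*17) * (53.5^2/5 + 18^2/4 + 33.5^2/4 + 31^2/3) - 3*17
     = 0.044118 * 1254.35 - 51
     = 4.338787.
Step 4: Ties present; correction factor C = 1 - 18/(16^3 - 16) = 0.995588. Corrected H = 4.338787 / 0.995588 = 4.358013.
Step 5: Under H0, H ~ chi^2(3); p-value = 0.225310.
Step 6: alpha = 0.1. fail to reject H0.

H = 4.3580, df = 3, p = 0.225310, fail to reject H0.


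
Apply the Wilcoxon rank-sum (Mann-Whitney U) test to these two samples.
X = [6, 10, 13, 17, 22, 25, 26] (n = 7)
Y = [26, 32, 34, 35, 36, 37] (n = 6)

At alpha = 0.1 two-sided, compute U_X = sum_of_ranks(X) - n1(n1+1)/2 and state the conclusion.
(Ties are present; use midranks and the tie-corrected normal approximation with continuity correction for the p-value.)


Step 1: Combine and sort all 13 observations; assign midranks.
sorted (value, group): (6,X), (10,X), (13,X), (17,X), (22,X), (25,X), (26,X), (26,Y), (32,Y), (34,Y), (35,Y), (36,Y), (37,Y)
ranks: 6->1, 10->2, 13->3, 17->4, 22->5, 25->6, 26->7.5, 26->7.5, 32->9, 34->10, 35->11, 36->12, 37->13
Step 2: Rank sum for X: R1 = 1 + 2 + 3 + 4 + 5 + 6 + 7.5 = 28.5.
Step 3: U_X = R1 - n1(n1+1)/2 = 28.5 - 7*8/2 = 28.5 - 28 = 0.5.
       U_Y = n1*n2 - U_X = 42 - 0.5 = 41.5.
Step 4: Ties are present, so use the tie-corrected normal approximation (with continuity correction) for the p-value.
Step 5: p-value = 0.004222; compare to alpha = 0.1. reject H0.

U_X = 0.5, p = 0.004222, reject H0 at alpha = 0.1.
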